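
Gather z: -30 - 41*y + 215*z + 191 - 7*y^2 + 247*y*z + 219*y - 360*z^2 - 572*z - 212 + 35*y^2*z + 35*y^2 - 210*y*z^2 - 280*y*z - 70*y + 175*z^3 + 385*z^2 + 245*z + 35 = 28*y^2 + 108*y + 175*z^3 + z^2*(25 - 210*y) + z*(35*y^2 - 33*y - 112) - 16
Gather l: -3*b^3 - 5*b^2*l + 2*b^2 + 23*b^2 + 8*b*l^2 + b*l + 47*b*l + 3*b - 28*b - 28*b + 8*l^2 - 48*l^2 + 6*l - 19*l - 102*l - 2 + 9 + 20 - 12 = -3*b^3 + 25*b^2 - 53*b + l^2*(8*b - 40) + l*(-5*b^2 + 48*b - 115) + 15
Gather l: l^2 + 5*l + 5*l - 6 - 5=l^2 + 10*l - 11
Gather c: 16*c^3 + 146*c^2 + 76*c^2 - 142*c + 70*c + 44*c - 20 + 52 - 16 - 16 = 16*c^3 + 222*c^2 - 28*c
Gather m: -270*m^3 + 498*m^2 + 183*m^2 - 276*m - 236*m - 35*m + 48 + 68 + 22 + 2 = -270*m^3 + 681*m^2 - 547*m + 140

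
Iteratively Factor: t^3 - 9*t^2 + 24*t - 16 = (t - 1)*(t^2 - 8*t + 16) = (t - 4)*(t - 1)*(t - 4)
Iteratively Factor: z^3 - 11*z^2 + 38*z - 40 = (z - 4)*(z^2 - 7*z + 10) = (z - 5)*(z - 4)*(z - 2)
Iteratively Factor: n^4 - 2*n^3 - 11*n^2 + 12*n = (n)*(n^3 - 2*n^2 - 11*n + 12) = n*(n + 3)*(n^2 - 5*n + 4) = n*(n - 4)*(n + 3)*(n - 1)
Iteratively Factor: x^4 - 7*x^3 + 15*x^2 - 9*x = (x)*(x^3 - 7*x^2 + 15*x - 9) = x*(x - 1)*(x^2 - 6*x + 9) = x*(x - 3)*(x - 1)*(x - 3)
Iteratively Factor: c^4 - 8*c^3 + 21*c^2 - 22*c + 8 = (c - 1)*(c^3 - 7*c^2 + 14*c - 8) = (c - 1)^2*(c^2 - 6*c + 8) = (c - 2)*(c - 1)^2*(c - 4)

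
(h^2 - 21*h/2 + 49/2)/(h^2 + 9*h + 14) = (2*h^2 - 21*h + 49)/(2*(h^2 + 9*h + 14))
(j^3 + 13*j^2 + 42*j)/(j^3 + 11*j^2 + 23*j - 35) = j*(j + 6)/(j^2 + 4*j - 5)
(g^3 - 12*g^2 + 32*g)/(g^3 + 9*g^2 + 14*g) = (g^2 - 12*g + 32)/(g^2 + 9*g + 14)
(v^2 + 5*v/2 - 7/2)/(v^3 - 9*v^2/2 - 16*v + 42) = (v - 1)/(v^2 - 8*v + 12)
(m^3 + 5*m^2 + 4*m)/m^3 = 1 + 5/m + 4/m^2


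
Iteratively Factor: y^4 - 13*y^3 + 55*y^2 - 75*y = (y - 5)*(y^3 - 8*y^2 + 15*y) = (y - 5)*(y - 3)*(y^2 - 5*y) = y*(y - 5)*(y - 3)*(y - 5)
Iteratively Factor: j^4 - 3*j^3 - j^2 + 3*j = (j - 3)*(j^3 - j) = (j - 3)*(j + 1)*(j^2 - j) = j*(j - 3)*(j + 1)*(j - 1)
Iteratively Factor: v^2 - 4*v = (v - 4)*(v)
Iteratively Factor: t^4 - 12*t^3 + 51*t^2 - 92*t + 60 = (t - 2)*(t^3 - 10*t^2 + 31*t - 30) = (t - 5)*(t - 2)*(t^2 - 5*t + 6) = (t - 5)*(t - 2)^2*(t - 3)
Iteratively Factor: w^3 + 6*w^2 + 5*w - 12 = (w + 4)*(w^2 + 2*w - 3) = (w - 1)*(w + 4)*(w + 3)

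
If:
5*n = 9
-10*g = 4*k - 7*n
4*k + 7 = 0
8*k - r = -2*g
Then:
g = 49/25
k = -7/4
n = 9/5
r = -252/25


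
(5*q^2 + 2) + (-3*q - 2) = 5*q^2 - 3*q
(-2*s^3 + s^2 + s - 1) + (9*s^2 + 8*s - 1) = -2*s^3 + 10*s^2 + 9*s - 2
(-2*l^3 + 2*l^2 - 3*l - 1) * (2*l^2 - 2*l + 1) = -4*l^5 + 8*l^4 - 12*l^3 + 6*l^2 - l - 1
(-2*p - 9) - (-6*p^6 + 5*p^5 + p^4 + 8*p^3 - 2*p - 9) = 6*p^6 - 5*p^5 - p^4 - 8*p^3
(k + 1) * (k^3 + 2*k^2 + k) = k^4 + 3*k^3 + 3*k^2 + k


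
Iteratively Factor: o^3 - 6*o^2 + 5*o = (o)*(o^2 - 6*o + 5) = o*(o - 5)*(o - 1)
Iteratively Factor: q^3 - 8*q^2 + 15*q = (q)*(q^2 - 8*q + 15) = q*(q - 3)*(q - 5)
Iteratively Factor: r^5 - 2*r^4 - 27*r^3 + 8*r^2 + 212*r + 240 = (r + 3)*(r^4 - 5*r^3 - 12*r^2 + 44*r + 80) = (r - 5)*(r + 3)*(r^3 - 12*r - 16) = (r - 5)*(r - 4)*(r + 3)*(r^2 + 4*r + 4) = (r - 5)*(r - 4)*(r + 2)*(r + 3)*(r + 2)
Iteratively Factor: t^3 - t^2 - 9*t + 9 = (t - 1)*(t^2 - 9) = (t - 1)*(t + 3)*(t - 3)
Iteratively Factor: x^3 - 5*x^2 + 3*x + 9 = (x - 3)*(x^2 - 2*x - 3) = (x - 3)*(x + 1)*(x - 3)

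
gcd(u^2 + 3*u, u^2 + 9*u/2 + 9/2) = u + 3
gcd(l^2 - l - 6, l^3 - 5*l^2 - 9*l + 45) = l - 3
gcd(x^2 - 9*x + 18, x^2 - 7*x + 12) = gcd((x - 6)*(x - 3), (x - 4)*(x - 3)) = x - 3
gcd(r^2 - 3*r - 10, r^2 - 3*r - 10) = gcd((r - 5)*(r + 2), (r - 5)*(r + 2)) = r^2 - 3*r - 10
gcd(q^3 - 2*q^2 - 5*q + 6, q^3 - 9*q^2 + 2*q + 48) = q^2 - q - 6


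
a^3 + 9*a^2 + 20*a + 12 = (a + 1)*(a + 2)*(a + 6)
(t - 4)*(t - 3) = t^2 - 7*t + 12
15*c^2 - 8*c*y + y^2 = (-5*c + y)*(-3*c + y)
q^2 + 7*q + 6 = (q + 1)*(q + 6)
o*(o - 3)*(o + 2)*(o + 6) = o^4 + 5*o^3 - 12*o^2 - 36*o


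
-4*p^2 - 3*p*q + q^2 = (-4*p + q)*(p + q)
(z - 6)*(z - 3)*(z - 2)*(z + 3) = z^4 - 8*z^3 + 3*z^2 + 72*z - 108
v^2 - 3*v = v*(v - 3)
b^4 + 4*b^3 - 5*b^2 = b^2*(b - 1)*(b + 5)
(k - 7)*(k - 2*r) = k^2 - 2*k*r - 7*k + 14*r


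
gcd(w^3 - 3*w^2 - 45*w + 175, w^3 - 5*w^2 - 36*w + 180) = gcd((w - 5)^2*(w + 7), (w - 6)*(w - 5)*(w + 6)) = w - 5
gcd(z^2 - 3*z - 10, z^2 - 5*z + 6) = 1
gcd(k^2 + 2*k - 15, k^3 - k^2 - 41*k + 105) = k - 3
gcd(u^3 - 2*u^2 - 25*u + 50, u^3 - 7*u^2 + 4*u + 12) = u - 2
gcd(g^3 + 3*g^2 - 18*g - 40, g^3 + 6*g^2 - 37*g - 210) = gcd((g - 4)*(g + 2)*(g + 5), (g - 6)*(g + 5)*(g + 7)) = g + 5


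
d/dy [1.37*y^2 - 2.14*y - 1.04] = 2.74*y - 2.14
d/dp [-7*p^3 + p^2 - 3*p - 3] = -21*p^2 + 2*p - 3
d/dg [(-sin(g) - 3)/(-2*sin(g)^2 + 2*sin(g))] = (-cos(g) - 6/tan(g) + 3*cos(g)/sin(g)^2)/(2*(sin(g) - 1)^2)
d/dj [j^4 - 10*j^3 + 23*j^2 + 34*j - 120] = 4*j^3 - 30*j^2 + 46*j + 34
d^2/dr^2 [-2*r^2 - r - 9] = -4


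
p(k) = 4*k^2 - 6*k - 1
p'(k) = 8*k - 6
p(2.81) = 13.72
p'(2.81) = 16.48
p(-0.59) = 3.93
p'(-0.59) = -10.72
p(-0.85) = 6.99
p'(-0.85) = -12.80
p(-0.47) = 2.70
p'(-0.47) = -9.76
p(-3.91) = 83.61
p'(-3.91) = -37.28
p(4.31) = 47.44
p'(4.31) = 28.48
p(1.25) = -2.25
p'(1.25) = 4.00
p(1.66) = 0.06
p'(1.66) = 7.28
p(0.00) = -1.00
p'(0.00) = -6.00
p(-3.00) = 53.00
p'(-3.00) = -30.00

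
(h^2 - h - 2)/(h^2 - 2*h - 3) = (h - 2)/(h - 3)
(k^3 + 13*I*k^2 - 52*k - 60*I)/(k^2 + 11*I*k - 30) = k + 2*I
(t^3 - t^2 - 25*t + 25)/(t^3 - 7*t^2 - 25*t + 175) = (t - 1)/(t - 7)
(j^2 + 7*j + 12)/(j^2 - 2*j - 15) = (j + 4)/(j - 5)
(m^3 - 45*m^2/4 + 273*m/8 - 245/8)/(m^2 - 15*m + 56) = (8*m^2 - 34*m + 35)/(8*(m - 8))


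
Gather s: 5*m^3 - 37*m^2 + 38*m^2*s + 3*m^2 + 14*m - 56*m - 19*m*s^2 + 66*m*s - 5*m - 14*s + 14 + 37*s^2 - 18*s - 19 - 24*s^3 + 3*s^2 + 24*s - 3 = 5*m^3 - 34*m^2 - 47*m - 24*s^3 + s^2*(40 - 19*m) + s*(38*m^2 + 66*m - 8) - 8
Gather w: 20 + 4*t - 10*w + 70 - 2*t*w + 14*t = 18*t + w*(-2*t - 10) + 90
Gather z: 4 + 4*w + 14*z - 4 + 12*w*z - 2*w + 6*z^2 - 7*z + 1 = 2*w + 6*z^2 + z*(12*w + 7) + 1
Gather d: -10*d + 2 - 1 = 1 - 10*d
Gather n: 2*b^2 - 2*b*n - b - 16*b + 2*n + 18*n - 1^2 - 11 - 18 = 2*b^2 - 17*b + n*(20 - 2*b) - 30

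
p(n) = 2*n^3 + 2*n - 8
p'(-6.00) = 218.00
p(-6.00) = -452.00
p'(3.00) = 56.00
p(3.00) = 52.00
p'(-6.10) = 225.26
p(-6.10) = -474.16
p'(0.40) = 2.96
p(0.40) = -7.07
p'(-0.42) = 3.06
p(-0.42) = -8.99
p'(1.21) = 10.78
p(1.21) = -2.04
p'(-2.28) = 33.19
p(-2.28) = -36.26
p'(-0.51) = 3.56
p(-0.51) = -9.29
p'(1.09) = 9.13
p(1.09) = -3.23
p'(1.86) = 22.76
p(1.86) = 8.59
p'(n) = 6*n^2 + 2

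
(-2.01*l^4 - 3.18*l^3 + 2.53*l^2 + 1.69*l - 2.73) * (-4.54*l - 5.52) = 9.1254*l^5 + 25.5324*l^4 + 6.0674*l^3 - 21.6382*l^2 + 3.0654*l + 15.0696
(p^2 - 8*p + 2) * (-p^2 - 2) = -p^4 + 8*p^3 - 4*p^2 + 16*p - 4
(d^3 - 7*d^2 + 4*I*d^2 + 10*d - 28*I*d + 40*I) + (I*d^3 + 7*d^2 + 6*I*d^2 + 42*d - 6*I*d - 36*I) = d^3 + I*d^3 + 10*I*d^2 + 52*d - 34*I*d + 4*I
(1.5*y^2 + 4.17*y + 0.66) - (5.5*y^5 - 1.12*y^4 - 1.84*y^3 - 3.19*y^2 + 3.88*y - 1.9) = -5.5*y^5 + 1.12*y^4 + 1.84*y^3 + 4.69*y^2 + 0.29*y + 2.56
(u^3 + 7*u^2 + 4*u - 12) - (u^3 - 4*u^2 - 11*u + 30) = 11*u^2 + 15*u - 42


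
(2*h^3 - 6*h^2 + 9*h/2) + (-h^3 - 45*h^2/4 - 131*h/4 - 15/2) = h^3 - 69*h^2/4 - 113*h/4 - 15/2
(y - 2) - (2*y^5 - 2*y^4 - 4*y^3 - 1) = -2*y^5 + 2*y^4 + 4*y^3 + y - 1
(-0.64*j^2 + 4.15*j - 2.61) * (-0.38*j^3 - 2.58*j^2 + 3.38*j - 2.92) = 0.2432*j^5 + 0.0741999999999998*j^4 - 11.8784*j^3 + 22.6296*j^2 - 20.9398*j + 7.6212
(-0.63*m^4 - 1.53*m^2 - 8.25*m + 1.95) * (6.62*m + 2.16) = -4.1706*m^5 - 1.3608*m^4 - 10.1286*m^3 - 57.9198*m^2 - 4.911*m + 4.212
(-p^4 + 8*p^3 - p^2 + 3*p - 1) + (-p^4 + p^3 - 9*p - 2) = -2*p^4 + 9*p^3 - p^2 - 6*p - 3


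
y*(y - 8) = y^2 - 8*y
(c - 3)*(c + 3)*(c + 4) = c^3 + 4*c^2 - 9*c - 36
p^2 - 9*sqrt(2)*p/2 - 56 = (p - 8*sqrt(2))*(p + 7*sqrt(2)/2)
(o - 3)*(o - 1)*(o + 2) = o^3 - 2*o^2 - 5*o + 6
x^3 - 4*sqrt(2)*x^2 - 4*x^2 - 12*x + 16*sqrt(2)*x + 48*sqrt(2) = (x - 6)*(x + 2)*(x - 4*sqrt(2))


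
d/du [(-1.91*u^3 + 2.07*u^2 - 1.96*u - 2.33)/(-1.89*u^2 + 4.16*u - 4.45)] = (3.6099*u^4 - 15.8912*u^3 + 30.4053*u^2 - 27.2304*u + 18.4148)/(3.5721*u^4 - 15.7248*u^3 + 34.1266*u^2 - 37.024*u + 19.8025)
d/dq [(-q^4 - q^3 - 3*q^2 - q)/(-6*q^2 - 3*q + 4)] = (12*q^5 + 15*q^4 - 10*q^3 - 9*q^2 - 24*q - 4)/(36*q^4 + 36*q^3 - 39*q^2 - 24*q + 16)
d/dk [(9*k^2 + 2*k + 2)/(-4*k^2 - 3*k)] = (-19*k^2 + 16*k + 6)/(k^2*(16*k^2 + 24*k + 9))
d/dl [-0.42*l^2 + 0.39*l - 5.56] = 0.39 - 0.84*l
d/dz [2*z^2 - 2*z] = 4*z - 2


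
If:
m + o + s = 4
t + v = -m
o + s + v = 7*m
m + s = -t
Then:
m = v/8 + 1/2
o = 7/2 - 9*v/8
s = v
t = -9*v/8 - 1/2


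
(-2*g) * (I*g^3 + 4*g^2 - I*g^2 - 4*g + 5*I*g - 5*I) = -2*I*g^4 - 8*g^3 + 2*I*g^3 + 8*g^2 - 10*I*g^2 + 10*I*g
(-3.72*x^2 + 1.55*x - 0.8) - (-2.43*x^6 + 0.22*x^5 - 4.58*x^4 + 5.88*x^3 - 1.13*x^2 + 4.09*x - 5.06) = 2.43*x^6 - 0.22*x^5 + 4.58*x^4 - 5.88*x^3 - 2.59*x^2 - 2.54*x + 4.26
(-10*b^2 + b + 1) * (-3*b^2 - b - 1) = 30*b^4 + 7*b^3 + 6*b^2 - 2*b - 1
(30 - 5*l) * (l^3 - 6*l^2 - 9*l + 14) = -5*l^4 + 60*l^3 - 135*l^2 - 340*l + 420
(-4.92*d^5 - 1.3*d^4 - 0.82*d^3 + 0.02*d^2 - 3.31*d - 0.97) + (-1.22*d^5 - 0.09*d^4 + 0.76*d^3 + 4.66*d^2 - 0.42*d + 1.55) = -6.14*d^5 - 1.39*d^4 - 0.0599999999999999*d^3 + 4.68*d^2 - 3.73*d + 0.58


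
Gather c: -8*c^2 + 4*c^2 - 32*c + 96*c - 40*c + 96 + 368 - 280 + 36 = -4*c^2 + 24*c + 220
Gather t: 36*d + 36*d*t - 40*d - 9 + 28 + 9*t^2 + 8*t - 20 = -4*d + 9*t^2 + t*(36*d + 8) - 1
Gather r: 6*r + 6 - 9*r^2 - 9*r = -9*r^2 - 3*r + 6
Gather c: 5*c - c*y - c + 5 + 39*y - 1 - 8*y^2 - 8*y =c*(4 - y) - 8*y^2 + 31*y + 4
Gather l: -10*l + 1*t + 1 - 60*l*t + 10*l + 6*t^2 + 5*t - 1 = -60*l*t + 6*t^2 + 6*t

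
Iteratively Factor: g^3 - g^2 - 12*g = (g)*(g^2 - g - 12) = g*(g + 3)*(g - 4)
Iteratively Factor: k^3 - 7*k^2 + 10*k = (k - 5)*(k^2 - 2*k) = k*(k - 5)*(k - 2)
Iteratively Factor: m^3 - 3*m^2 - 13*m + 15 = (m + 3)*(m^2 - 6*m + 5) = (m - 5)*(m + 3)*(m - 1)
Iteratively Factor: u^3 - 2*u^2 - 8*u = (u)*(u^2 - 2*u - 8) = u*(u + 2)*(u - 4)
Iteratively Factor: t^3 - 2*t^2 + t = (t - 1)*(t^2 - t) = (t - 1)^2*(t)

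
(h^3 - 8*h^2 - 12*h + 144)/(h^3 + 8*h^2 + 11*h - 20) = (h^2 - 12*h + 36)/(h^2 + 4*h - 5)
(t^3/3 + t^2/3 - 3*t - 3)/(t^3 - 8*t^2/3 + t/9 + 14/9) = 3*(t^3 + t^2 - 9*t - 9)/(9*t^3 - 24*t^2 + t + 14)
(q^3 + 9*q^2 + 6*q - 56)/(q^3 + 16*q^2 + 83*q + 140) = (q - 2)/(q + 5)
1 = 1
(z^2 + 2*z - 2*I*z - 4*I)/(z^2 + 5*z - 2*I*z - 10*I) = (z + 2)/(z + 5)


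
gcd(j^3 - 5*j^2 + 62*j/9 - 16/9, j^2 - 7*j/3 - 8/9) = j - 8/3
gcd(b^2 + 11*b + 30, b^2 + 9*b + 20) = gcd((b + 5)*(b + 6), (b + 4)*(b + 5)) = b + 5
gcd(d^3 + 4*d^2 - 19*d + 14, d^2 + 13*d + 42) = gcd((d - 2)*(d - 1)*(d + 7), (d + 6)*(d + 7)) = d + 7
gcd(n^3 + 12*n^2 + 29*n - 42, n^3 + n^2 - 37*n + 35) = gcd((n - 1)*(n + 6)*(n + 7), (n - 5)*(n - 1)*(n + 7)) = n^2 + 6*n - 7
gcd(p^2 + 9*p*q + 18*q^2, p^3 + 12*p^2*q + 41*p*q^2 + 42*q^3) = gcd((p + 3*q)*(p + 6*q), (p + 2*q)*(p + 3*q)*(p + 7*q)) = p + 3*q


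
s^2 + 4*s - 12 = (s - 2)*(s + 6)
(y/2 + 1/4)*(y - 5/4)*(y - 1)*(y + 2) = y^4/2 + y^3/8 - 27*y^2/16 + 7*y/16 + 5/8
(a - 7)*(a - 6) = a^2 - 13*a + 42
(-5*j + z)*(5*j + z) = -25*j^2 + z^2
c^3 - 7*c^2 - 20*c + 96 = (c - 8)*(c - 3)*(c + 4)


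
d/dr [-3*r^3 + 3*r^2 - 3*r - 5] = -9*r^2 + 6*r - 3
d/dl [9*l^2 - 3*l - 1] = 18*l - 3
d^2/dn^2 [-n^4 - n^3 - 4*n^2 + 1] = -12*n^2 - 6*n - 8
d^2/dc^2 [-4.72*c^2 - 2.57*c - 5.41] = -9.44000000000000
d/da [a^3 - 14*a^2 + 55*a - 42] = 3*a^2 - 28*a + 55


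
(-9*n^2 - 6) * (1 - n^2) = 9*n^4 - 3*n^2 - 6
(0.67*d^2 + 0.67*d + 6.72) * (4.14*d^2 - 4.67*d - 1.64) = 2.7738*d^4 - 0.3551*d^3 + 23.5931*d^2 - 32.4812*d - 11.0208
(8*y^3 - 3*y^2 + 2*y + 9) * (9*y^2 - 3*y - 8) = 72*y^5 - 51*y^4 - 37*y^3 + 99*y^2 - 43*y - 72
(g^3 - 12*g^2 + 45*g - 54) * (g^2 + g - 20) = g^5 - 11*g^4 + 13*g^3 + 231*g^2 - 954*g + 1080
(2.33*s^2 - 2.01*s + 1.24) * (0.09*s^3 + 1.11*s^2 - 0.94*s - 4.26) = 0.2097*s^5 + 2.4054*s^4 - 4.3097*s^3 - 6.66*s^2 + 7.397*s - 5.2824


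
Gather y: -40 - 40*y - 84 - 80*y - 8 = -120*y - 132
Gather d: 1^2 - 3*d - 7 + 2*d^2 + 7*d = 2*d^2 + 4*d - 6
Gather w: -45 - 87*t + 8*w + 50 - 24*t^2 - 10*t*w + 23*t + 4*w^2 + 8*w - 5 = -24*t^2 - 64*t + 4*w^2 + w*(16 - 10*t)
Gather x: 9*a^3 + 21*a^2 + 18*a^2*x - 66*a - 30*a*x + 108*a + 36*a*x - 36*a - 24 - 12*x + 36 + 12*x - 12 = 9*a^3 + 21*a^2 + 6*a + x*(18*a^2 + 6*a)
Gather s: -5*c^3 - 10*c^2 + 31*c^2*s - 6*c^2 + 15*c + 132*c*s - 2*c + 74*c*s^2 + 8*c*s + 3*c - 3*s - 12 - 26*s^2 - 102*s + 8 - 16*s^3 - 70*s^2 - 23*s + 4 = -5*c^3 - 16*c^2 + 16*c - 16*s^3 + s^2*(74*c - 96) + s*(31*c^2 + 140*c - 128)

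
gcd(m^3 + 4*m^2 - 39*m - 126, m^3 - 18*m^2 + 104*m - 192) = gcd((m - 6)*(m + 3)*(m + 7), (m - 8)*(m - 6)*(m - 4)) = m - 6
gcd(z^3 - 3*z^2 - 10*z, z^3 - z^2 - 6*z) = z^2 + 2*z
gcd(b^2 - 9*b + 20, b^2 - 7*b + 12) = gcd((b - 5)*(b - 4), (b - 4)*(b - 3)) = b - 4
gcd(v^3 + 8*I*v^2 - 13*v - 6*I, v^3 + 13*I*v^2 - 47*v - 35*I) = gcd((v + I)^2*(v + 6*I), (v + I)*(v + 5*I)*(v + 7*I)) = v + I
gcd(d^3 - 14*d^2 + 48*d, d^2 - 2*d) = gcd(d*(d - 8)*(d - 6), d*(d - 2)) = d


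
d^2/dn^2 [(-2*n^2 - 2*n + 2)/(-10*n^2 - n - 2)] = 12*(30*n^3 - 120*n^2 - 30*n + 7)/(1000*n^6 + 300*n^5 + 630*n^4 + 121*n^3 + 126*n^2 + 12*n + 8)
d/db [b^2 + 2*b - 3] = 2*b + 2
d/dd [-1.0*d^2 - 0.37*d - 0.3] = -2.0*d - 0.37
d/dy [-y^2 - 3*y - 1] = -2*y - 3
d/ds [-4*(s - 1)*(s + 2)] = -8*s - 4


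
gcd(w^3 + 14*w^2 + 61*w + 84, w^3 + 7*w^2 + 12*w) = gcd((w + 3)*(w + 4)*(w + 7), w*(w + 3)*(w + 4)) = w^2 + 7*w + 12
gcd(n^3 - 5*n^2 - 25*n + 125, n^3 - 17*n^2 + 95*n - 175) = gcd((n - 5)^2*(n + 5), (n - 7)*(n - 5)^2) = n^2 - 10*n + 25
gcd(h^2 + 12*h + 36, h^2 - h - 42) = h + 6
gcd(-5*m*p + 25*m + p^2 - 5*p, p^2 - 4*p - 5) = p - 5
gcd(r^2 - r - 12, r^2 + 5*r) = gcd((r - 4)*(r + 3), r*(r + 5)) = 1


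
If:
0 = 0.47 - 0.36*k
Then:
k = 1.31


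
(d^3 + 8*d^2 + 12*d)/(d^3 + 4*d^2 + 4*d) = (d + 6)/(d + 2)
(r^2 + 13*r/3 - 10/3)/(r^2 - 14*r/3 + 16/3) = (3*r^2 + 13*r - 10)/(3*r^2 - 14*r + 16)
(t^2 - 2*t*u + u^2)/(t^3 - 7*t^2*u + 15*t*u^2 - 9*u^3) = (t - u)/(t^2 - 6*t*u + 9*u^2)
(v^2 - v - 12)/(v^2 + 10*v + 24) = (v^2 - v - 12)/(v^2 + 10*v + 24)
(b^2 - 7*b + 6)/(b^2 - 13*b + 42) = (b - 1)/(b - 7)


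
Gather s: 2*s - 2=2*s - 2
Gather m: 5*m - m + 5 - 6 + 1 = 4*m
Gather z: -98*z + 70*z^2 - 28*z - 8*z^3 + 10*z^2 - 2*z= -8*z^3 + 80*z^2 - 128*z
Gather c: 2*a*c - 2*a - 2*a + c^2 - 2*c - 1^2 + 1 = -4*a + c^2 + c*(2*a - 2)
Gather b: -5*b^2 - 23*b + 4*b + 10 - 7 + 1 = -5*b^2 - 19*b + 4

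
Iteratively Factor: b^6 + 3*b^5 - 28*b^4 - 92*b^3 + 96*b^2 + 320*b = (b + 2)*(b^5 + b^4 - 30*b^3 - 32*b^2 + 160*b) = (b + 2)*(b + 4)*(b^4 - 3*b^3 - 18*b^2 + 40*b) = b*(b + 2)*(b + 4)*(b^3 - 3*b^2 - 18*b + 40) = b*(b - 2)*(b + 2)*(b + 4)*(b^2 - b - 20) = b*(b - 2)*(b + 2)*(b + 4)^2*(b - 5)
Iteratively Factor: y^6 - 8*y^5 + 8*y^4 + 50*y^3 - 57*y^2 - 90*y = (y)*(y^5 - 8*y^4 + 8*y^3 + 50*y^2 - 57*y - 90) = y*(y - 3)*(y^4 - 5*y^3 - 7*y^2 + 29*y + 30) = y*(y - 3)*(y + 2)*(y^3 - 7*y^2 + 7*y + 15) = y*(y - 3)*(y + 1)*(y + 2)*(y^2 - 8*y + 15) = y*(y - 3)^2*(y + 1)*(y + 2)*(y - 5)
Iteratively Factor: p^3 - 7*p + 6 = (p - 1)*(p^2 + p - 6) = (p - 1)*(p + 3)*(p - 2)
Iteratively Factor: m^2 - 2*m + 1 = (m - 1)*(m - 1)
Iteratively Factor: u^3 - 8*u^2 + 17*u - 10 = (u - 1)*(u^2 - 7*u + 10) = (u - 5)*(u - 1)*(u - 2)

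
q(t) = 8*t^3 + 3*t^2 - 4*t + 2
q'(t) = 24*t^2 + 6*t - 4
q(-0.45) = 3.68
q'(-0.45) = -1.84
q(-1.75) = -24.69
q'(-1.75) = 59.00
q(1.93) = 62.97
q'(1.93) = 96.98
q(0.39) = 1.37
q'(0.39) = 1.99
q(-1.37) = -7.46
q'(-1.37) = 32.83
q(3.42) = 343.42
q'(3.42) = 297.23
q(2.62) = 155.99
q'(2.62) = 176.47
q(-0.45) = 3.68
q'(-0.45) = -1.84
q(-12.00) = -13342.00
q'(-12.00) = 3380.00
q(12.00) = 14210.00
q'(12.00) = 3524.00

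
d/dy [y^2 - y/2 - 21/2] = 2*y - 1/2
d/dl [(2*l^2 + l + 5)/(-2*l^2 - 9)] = (2*l^2 - 16*l - 9)/(4*l^4 + 36*l^2 + 81)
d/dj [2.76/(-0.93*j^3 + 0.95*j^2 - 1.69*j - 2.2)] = (7.7004*j^2 - 5.244*j + 4.6644)/(0.93*j^3 - 0.95*j^2 + 1.69*j + 2.2)^2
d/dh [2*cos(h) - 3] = -2*sin(h)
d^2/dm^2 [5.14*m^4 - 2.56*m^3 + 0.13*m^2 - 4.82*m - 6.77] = 61.68*m^2 - 15.36*m + 0.26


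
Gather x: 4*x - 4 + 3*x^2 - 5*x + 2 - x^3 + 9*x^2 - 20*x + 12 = -x^3 + 12*x^2 - 21*x + 10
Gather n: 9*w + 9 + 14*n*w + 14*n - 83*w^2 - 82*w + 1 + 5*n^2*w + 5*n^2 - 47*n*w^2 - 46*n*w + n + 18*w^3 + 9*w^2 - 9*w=n^2*(5*w + 5) + n*(-47*w^2 - 32*w + 15) + 18*w^3 - 74*w^2 - 82*w + 10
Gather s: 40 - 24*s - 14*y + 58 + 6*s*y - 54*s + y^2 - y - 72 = s*(6*y - 78) + y^2 - 15*y + 26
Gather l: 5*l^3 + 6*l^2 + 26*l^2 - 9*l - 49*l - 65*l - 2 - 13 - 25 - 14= 5*l^3 + 32*l^2 - 123*l - 54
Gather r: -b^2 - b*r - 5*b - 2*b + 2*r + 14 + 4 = -b^2 - 7*b + r*(2 - b) + 18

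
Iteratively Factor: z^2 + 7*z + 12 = (z + 4)*(z + 3)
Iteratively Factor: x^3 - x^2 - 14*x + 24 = (x - 2)*(x^2 + x - 12) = (x - 3)*(x - 2)*(x + 4)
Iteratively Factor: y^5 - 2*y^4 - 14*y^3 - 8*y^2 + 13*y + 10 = (y - 1)*(y^4 - y^3 - 15*y^2 - 23*y - 10) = (y - 1)*(y + 1)*(y^3 - 2*y^2 - 13*y - 10) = (y - 1)*(y + 1)^2*(y^2 - 3*y - 10) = (y - 5)*(y - 1)*(y + 1)^2*(y + 2)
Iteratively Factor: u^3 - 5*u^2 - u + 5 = (u - 1)*(u^2 - 4*u - 5) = (u - 5)*(u - 1)*(u + 1)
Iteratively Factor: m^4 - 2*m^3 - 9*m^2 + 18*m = (m - 2)*(m^3 - 9*m) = (m - 3)*(m - 2)*(m^2 + 3*m) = m*(m - 3)*(m - 2)*(m + 3)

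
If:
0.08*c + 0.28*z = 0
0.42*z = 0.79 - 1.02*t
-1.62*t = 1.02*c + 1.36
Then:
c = -2.16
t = 0.52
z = 0.62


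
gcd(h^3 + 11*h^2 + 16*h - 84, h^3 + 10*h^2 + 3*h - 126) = h^2 + 13*h + 42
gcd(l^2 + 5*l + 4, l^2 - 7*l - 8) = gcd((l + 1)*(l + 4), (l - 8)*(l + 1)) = l + 1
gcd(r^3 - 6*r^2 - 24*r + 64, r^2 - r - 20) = r + 4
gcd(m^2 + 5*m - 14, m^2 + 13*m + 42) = m + 7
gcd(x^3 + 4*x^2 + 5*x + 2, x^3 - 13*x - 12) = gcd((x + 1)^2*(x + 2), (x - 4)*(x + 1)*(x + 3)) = x + 1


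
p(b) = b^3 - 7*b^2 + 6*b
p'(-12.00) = 606.00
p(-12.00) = -2808.00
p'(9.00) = 123.00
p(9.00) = 216.00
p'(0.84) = -3.64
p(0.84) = 0.69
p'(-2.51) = 60.04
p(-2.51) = -74.97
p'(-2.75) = 67.19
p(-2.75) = -90.23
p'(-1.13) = 25.65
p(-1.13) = -17.16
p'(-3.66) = 97.43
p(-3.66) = -164.76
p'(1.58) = -8.63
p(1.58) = -4.05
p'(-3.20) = 81.52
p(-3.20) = -123.65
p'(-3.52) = 92.45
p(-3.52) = -151.47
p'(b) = 3*b^2 - 14*b + 6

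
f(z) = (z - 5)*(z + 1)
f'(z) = 2*z - 4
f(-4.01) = 27.12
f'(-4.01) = -12.02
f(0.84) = -7.65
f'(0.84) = -2.32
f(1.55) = -8.80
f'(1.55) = -0.90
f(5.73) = 4.91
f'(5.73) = 7.46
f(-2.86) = 14.62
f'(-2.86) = -9.72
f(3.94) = -5.24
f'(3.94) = 3.88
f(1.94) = -9.00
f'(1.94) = -0.12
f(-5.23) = 43.27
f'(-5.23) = -14.46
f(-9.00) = 112.00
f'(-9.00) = -22.00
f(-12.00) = 187.00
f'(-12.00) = -28.00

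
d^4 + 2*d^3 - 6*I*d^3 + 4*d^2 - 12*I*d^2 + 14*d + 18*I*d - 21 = (d - 1)*(d + 3)*(d - 7*I)*(d + I)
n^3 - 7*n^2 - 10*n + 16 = (n - 8)*(n - 1)*(n + 2)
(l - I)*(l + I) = l^2 + 1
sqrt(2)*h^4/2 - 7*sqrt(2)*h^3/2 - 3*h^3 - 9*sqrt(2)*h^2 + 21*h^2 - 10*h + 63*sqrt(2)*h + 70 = (h - 7)*(h - 5*sqrt(2))*(h + sqrt(2))*(sqrt(2)*h/2 + 1)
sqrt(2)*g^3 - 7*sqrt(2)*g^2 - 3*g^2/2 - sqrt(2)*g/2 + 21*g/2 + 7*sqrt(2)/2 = (g - 7)*(g - sqrt(2))*(sqrt(2)*g + 1/2)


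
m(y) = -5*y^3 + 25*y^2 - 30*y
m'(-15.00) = -4155.00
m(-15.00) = 22950.00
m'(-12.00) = -2790.00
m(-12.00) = 12600.00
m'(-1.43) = -132.17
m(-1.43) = 108.64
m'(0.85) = 1.66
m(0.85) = -10.51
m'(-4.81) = -617.54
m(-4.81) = 1279.13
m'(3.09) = -18.72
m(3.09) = -1.52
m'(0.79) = 0.14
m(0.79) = -10.56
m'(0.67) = -3.23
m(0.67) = -10.38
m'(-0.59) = -64.72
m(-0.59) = 27.43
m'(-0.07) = -33.57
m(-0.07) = 2.22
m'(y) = -15*y^2 + 50*y - 30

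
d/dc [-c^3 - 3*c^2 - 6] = 3*c*(-c - 2)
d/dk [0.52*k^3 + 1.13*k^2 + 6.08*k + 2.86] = 1.56*k^2 + 2.26*k + 6.08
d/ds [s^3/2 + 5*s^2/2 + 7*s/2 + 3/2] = 3*s^2/2 + 5*s + 7/2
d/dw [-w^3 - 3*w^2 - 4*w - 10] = -3*w^2 - 6*w - 4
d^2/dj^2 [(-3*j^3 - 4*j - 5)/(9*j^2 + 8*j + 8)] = 2*(-300*j^3 - 1791*j^2 - 792*j + 296)/(729*j^6 + 1944*j^5 + 3672*j^4 + 3968*j^3 + 3264*j^2 + 1536*j + 512)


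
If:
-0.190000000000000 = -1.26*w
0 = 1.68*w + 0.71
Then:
No Solution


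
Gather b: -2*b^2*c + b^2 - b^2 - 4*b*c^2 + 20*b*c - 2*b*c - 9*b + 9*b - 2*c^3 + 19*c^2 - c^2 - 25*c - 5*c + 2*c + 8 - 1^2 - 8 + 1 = -2*b^2*c + b*(-4*c^2 + 18*c) - 2*c^3 + 18*c^2 - 28*c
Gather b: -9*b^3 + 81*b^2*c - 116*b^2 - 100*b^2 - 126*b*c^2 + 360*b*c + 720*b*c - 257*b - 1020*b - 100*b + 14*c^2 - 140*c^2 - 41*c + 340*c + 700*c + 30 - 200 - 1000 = -9*b^3 + b^2*(81*c - 216) + b*(-126*c^2 + 1080*c - 1377) - 126*c^2 + 999*c - 1170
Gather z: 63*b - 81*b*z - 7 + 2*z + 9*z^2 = 63*b + 9*z^2 + z*(2 - 81*b) - 7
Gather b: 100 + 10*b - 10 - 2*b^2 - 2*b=-2*b^2 + 8*b + 90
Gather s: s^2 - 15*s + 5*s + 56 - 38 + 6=s^2 - 10*s + 24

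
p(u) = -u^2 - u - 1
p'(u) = -2*u - 1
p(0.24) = -1.30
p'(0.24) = -1.48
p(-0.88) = -0.89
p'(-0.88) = 0.76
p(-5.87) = -29.59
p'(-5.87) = 10.74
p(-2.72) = -5.68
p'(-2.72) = 4.44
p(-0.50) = -0.75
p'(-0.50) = 0.00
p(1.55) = -4.95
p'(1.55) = -4.10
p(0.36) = -1.49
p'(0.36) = -1.72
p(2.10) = -7.51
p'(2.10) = -5.20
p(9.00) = -91.00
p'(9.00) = -19.00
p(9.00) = -91.00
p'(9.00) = -19.00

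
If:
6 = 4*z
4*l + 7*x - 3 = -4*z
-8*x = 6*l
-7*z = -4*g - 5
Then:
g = 11/8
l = 12/5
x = -9/5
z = 3/2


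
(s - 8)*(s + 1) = s^2 - 7*s - 8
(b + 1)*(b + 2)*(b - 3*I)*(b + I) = b^4 + 3*b^3 - 2*I*b^3 + 5*b^2 - 6*I*b^2 + 9*b - 4*I*b + 6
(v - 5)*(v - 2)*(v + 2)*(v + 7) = v^4 + 2*v^3 - 39*v^2 - 8*v + 140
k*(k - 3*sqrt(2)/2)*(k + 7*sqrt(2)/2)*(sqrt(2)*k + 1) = sqrt(2)*k^4 + 5*k^3 - 17*sqrt(2)*k^2/2 - 21*k/2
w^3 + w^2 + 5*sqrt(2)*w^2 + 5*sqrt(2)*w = w*(w + 1)*(w + 5*sqrt(2))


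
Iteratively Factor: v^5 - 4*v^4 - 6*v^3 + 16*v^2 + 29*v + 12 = (v - 4)*(v^4 - 6*v^2 - 8*v - 3) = (v - 4)*(v - 3)*(v^3 + 3*v^2 + 3*v + 1) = (v - 4)*(v - 3)*(v + 1)*(v^2 + 2*v + 1) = (v - 4)*(v - 3)*(v + 1)^2*(v + 1)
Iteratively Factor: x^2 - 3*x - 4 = (x - 4)*(x + 1)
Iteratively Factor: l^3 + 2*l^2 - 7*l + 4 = (l - 1)*(l^2 + 3*l - 4) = (l - 1)*(l + 4)*(l - 1)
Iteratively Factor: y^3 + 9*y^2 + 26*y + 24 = (y + 4)*(y^2 + 5*y + 6) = (y + 3)*(y + 4)*(y + 2)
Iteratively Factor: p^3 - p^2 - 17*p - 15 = (p + 3)*(p^2 - 4*p - 5) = (p - 5)*(p + 3)*(p + 1)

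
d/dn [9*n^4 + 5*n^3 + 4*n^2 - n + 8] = 36*n^3 + 15*n^2 + 8*n - 1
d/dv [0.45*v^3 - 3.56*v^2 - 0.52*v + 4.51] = 1.35*v^2 - 7.12*v - 0.52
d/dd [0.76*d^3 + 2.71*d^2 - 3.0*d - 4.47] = 2.28*d^2 + 5.42*d - 3.0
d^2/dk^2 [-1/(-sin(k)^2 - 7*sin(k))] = (-4*sin(k) - 21 - 43/sin(k) + 42/sin(k)^2 + 98/sin(k)^3)/(sin(k) + 7)^3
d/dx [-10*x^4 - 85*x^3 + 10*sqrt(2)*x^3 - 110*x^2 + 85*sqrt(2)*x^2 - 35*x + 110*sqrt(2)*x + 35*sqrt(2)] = -40*x^3 - 255*x^2 + 30*sqrt(2)*x^2 - 220*x + 170*sqrt(2)*x - 35 + 110*sqrt(2)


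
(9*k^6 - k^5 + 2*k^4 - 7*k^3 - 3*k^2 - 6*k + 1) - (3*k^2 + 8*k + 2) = 9*k^6 - k^5 + 2*k^4 - 7*k^3 - 6*k^2 - 14*k - 1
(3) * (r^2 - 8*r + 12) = 3*r^2 - 24*r + 36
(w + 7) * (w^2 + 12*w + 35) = w^3 + 19*w^2 + 119*w + 245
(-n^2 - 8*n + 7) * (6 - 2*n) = 2*n^3 + 10*n^2 - 62*n + 42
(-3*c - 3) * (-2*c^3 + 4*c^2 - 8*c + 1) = 6*c^4 - 6*c^3 + 12*c^2 + 21*c - 3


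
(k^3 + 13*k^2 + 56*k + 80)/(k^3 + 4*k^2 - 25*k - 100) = (k + 4)/(k - 5)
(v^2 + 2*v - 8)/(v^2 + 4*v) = (v - 2)/v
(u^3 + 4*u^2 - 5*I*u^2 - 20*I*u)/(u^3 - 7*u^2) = (u^2 + u*(4 - 5*I) - 20*I)/(u*(u - 7))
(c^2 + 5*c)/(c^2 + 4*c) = (c + 5)/(c + 4)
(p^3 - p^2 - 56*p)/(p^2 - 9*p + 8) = p*(p + 7)/(p - 1)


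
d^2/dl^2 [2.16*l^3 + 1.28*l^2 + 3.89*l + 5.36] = 12.96*l + 2.56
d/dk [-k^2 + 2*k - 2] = 2 - 2*k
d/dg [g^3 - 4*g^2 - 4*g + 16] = 3*g^2 - 8*g - 4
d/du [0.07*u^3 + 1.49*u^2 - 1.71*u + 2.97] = 0.21*u^2 + 2.98*u - 1.71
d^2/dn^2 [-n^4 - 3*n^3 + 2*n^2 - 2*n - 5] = -12*n^2 - 18*n + 4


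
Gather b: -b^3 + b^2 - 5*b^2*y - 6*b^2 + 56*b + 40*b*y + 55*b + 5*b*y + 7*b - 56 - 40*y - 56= -b^3 + b^2*(-5*y - 5) + b*(45*y + 118) - 40*y - 112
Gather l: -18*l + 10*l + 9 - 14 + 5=-8*l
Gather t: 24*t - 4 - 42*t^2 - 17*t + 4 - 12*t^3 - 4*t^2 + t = -12*t^3 - 46*t^2 + 8*t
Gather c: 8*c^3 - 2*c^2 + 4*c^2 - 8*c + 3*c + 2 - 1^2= 8*c^3 + 2*c^2 - 5*c + 1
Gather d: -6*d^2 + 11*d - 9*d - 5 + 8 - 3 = -6*d^2 + 2*d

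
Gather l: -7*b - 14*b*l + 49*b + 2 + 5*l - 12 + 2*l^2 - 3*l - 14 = 42*b + 2*l^2 + l*(2 - 14*b) - 24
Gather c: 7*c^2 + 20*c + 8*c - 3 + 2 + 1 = 7*c^2 + 28*c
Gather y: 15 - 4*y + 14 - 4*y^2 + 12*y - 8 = -4*y^2 + 8*y + 21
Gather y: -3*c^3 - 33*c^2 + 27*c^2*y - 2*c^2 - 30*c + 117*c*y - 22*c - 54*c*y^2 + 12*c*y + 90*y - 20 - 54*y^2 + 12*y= -3*c^3 - 35*c^2 - 52*c + y^2*(-54*c - 54) + y*(27*c^2 + 129*c + 102) - 20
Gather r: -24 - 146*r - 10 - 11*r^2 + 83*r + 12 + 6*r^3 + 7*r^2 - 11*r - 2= 6*r^3 - 4*r^2 - 74*r - 24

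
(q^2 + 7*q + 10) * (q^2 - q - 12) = q^4 + 6*q^3 - 9*q^2 - 94*q - 120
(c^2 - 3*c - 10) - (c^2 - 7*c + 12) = 4*c - 22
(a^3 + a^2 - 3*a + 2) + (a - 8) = a^3 + a^2 - 2*a - 6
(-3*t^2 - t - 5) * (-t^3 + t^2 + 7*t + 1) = 3*t^5 - 2*t^4 - 17*t^3 - 15*t^2 - 36*t - 5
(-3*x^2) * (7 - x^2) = 3*x^4 - 21*x^2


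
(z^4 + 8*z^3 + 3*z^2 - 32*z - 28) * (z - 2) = z^5 + 6*z^4 - 13*z^3 - 38*z^2 + 36*z + 56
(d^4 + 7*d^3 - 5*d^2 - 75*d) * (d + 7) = d^5 + 14*d^4 + 44*d^3 - 110*d^2 - 525*d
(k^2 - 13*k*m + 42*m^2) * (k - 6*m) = k^3 - 19*k^2*m + 120*k*m^2 - 252*m^3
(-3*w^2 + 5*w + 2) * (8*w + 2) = -24*w^3 + 34*w^2 + 26*w + 4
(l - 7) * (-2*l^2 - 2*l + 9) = -2*l^3 + 12*l^2 + 23*l - 63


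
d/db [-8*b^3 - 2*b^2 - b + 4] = -24*b^2 - 4*b - 1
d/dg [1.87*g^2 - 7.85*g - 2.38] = 3.74*g - 7.85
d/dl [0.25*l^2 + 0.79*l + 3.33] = 0.5*l + 0.79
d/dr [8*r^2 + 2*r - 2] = 16*r + 2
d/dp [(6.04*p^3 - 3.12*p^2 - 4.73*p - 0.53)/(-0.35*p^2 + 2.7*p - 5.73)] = (-2.114*p^4 + 32.616*p^3 - 113.9071*p^2 + 35.3842*p + 28.5339)/(0.1225*p^4 - 1.89*p^3 + 11.301*p^2 - 30.942*p + 32.8329)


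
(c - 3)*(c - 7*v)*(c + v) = c^3 - 6*c^2*v - 3*c^2 - 7*c*v^2 + 18*c*v + 21*v^2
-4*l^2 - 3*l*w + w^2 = (-4*l + w)*(l + w)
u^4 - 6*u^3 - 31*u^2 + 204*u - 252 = (u - 7)*(u - 3)*(u - 2)*(u + 6)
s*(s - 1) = s^2 - s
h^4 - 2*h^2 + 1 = (h - 1)^2*(h + 1)^2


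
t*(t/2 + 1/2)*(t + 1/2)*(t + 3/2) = t^4/2 + 3*t^3/2 + 11*t^2/8 + 3*t/8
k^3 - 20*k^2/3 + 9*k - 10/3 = (k - 5)*(k - 1)*(k - 2/3)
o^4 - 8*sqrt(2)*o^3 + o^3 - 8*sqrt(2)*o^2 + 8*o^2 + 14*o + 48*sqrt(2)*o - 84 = (o - 2)*(o + 3)*(o - 7*sqrt(2))*(o - sqrt(2))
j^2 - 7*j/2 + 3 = (j - 2)*(j - 3/2)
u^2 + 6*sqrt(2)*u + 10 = (u + sqrt(2))*(u + 5*sqrt(2))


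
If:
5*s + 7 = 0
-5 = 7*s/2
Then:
No Solution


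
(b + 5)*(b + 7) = b^2 + 12*b + 35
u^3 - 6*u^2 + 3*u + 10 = (u - 5)*(u - 2)*(u + 1)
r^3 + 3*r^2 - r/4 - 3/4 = (r - 1/2)*(r + 1/2)*(r + 3)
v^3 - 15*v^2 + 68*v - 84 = (v - 7)*(v - 6)*(v - 2)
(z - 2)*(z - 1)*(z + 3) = z^3 - 7*z + 6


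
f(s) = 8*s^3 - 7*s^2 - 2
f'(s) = 24*s^2 - 14*s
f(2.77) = 114.32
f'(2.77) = 145.37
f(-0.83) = -11.40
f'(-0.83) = 28.15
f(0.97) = -1.28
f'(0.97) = 9.00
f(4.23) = 478.25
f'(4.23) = 370.21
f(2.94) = 140.79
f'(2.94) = 166.29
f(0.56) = -2.79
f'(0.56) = -0.31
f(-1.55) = -48.61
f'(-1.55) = 79.36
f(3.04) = 158.06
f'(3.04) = 179.24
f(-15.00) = -28577.00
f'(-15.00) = 5610.00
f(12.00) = 12814.00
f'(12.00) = 3288.00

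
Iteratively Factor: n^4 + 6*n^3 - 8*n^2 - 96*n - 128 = (n + 4)*(n^3 + 2*n^2 - 16*n - 32) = (n + 2)*(n + 4)*(n^2 - 16) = (n + 2)*(n + 4)^2*(n - 4)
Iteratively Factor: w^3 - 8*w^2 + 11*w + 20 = (w - 4)*(w^2 - 4*w - 5) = (w - 4)*(w + 1)*(w - 5)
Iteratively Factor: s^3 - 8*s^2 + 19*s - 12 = (s - 1)*(s^2 - 7*s + 12) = (s - 3)*(s - 1)*(s - 4)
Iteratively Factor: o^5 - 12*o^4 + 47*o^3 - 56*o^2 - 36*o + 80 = (o + 1)*(o^4 - 13*o^3 + 60*o^2 - 116*o + 80) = (o - 2)*(o + 1)*(o^3 - 11*o^2 + 38*o - 40) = (o - 5)*(o - 2)*(o + 1)*(o^2 - 6*o + 8) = (o - 5)*(o - 4)*(o - 2)*(o + 1)*(o - 2)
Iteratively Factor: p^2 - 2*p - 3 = (p + 1)*(p - 3)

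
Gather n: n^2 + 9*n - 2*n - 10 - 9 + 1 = n^2 + 7*n - 18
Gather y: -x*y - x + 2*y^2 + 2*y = -x + 2*y^2 + y*(2 - x)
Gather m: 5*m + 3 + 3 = 5*m + 6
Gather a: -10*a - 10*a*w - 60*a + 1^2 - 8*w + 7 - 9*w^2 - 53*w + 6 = a*(-10*w - 70) - 9*w^2 - 61*w + 14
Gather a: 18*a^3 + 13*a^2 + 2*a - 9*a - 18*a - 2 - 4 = 18*a^3 + 13*a^2 - 25*a - 6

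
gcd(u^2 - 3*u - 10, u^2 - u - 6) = u + 2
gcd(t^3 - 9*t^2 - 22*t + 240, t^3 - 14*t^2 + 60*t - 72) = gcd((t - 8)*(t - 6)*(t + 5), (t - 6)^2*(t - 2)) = t - 6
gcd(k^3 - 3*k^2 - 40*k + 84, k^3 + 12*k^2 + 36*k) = k + 6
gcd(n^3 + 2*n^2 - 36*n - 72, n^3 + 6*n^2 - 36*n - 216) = n^2 - 36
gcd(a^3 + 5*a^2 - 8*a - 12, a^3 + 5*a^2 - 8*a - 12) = a^3 + 5*a^2 - 8*a - 12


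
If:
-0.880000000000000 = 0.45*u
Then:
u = -1.96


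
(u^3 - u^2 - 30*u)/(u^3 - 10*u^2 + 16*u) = (u^2 - u - 30)/(u^2 - 10*u + 16)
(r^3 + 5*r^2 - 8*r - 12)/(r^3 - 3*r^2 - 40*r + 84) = (r + 1)/(r - 7)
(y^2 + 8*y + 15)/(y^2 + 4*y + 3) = (y + 5)/(y + 1)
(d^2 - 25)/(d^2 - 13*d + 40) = (d + 5)/(d - 8)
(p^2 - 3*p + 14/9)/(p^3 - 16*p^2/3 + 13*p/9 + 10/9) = (3*p - 7)/(3*p^2 - 14*p - 5)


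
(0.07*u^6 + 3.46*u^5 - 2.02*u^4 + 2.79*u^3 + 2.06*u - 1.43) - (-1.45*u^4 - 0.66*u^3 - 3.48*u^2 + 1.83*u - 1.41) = 0.07*u^6 + 3.46*u^5 - 0.57*u^4 + 3.45*u^3 + 3.48*u^2 + 0.23*u - 0.02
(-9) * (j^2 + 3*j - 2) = -9*j^2 - 27*j + 18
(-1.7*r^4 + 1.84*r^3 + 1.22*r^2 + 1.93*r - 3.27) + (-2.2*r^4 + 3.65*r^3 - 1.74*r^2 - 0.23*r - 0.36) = -3.9*r^4 + 5.49*r^3 - 0.52*r^2 + 1.7*r - 3.63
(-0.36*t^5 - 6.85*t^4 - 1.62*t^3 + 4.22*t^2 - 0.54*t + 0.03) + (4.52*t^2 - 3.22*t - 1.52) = -0.36*t^5 - 6.85*t^4 - 1.62*t^3 + 8.74*t^2 - 3.76*t - 1.49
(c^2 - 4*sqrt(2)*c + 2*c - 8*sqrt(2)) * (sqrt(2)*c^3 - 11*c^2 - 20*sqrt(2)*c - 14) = sqrt(2)*c^5 - 19*c^4 + 2*sqrt(2)*c^4 - 38*c^3 + 24*sqrt(2)*c^3 + 48*sqrt(2)*c^2 + 146*c^2 + 56*sqrt(2)*c + 292*c + 112*sqrt(2)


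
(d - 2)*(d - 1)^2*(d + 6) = d^4 + 2*d^3 - 19*d^2 + 28*d - 12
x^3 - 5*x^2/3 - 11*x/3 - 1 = (x - 3)*(x + 1/3)*(x + 1)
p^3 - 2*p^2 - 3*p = p*(p - 3)*(p + 1)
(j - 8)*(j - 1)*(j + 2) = j^3 - 7*j^2 - 10*j + 16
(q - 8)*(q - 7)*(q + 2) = q^3 - 13*q^2 + 26*q + 112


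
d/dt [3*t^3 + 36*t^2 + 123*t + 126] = 9*t^2 + 72*t + 123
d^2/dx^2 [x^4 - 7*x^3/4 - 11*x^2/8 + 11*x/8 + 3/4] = 12*x^2 - 21*x/2 - 11/4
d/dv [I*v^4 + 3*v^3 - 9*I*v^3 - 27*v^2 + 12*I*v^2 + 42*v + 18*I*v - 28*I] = 4*I*v^3 + v^2*(9 - 27*I) + v*(-54 + 24*I) + 42 + 18*I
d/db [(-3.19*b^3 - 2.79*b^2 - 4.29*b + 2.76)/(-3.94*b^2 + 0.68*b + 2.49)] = (12.5686*b^4 - 4.3384*b^3 - 42.6291*b^2 + 7.8546*b - 12.5589)/(15.5236*b^4 - 5.3584*b^3 - 19.1588*b^2 + 3.3864*b + 6.2001)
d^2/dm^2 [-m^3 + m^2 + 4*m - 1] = 2 - 6*m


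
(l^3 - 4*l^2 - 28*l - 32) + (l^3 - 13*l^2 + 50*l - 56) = 2*l^3 - 17*l^2 + 22*l - 88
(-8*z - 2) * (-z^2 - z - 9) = 8*z^3 + 10*z^2 + 74*z + 18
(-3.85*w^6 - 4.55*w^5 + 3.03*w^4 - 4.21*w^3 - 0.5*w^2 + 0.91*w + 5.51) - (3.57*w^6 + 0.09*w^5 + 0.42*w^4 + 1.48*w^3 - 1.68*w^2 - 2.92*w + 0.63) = -7.42*w^6 - 4.64*w^5 + 2.61*w^4 - 5.69*w^3 + 1.18*w^2 + 3.83*w + 4.88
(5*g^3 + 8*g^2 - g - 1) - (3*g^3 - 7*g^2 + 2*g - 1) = 2*g^3 + 15*g^2 - 3*g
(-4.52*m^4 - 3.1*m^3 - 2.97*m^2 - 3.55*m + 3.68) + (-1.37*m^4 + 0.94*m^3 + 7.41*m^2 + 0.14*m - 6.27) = -5.89*m^4 - 2.16*m^3 + 4.44*m^2 - 3.41*m - 2.59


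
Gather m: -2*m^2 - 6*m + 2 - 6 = -2*m^2 - 6*m - 4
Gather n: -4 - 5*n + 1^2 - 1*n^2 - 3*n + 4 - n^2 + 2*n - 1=-2*n^2 - 6*n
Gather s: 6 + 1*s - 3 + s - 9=2*s - 6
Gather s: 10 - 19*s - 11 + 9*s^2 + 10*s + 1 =9*s^2 - 9*s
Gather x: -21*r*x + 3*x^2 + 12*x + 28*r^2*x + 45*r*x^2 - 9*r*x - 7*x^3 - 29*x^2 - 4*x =-7*x^3 + x^2*(45*r - 26) + x*(28*r^2 - 30*r + 8)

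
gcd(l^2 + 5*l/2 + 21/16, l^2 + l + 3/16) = l + 3/4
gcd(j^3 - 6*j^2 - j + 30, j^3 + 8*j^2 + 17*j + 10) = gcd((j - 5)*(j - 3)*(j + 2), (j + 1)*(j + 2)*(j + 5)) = j + 2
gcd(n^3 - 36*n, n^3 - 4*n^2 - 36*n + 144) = n^2 - 36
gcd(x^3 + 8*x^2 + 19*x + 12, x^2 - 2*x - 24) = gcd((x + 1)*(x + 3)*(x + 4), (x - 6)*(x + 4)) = x + 4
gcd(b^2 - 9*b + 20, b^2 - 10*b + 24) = b - 4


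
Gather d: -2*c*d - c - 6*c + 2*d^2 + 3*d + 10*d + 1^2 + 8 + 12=-7*c + 2*d^2 + d*(13 - 2*c) + 21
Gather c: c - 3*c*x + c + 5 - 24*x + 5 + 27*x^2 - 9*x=c*(2 - 3*x) + 27*x^2 - 33*x + 10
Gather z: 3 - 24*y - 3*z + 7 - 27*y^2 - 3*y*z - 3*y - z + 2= -27*y^2 - 27*y + z*(-3*y - 4) + 12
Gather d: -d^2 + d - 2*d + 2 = -d^2 - d + 2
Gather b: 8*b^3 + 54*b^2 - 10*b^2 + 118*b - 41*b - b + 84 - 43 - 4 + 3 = 8*b^3 + 44*b^2 + 76*b + 40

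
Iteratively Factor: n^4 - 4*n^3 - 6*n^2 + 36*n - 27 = (n - 3)*(n^3 - n^2 - 9*n + 9) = (n - 3)^2*(n^2 + 2*n - 3) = (n - 3)^2*(n + 3)*(n - 1)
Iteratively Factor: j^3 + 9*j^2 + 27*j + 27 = (j + 3)*(j^2 + 6*j + 9) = (j + 3)^2*(j + 3)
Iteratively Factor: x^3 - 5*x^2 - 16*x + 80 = (x - 5)*(x^2 - 16) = (x - 5)*(x + 4)*(x - 4)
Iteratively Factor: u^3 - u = (u)*(u^2 - 1) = u*(u - 1)*(u + 1)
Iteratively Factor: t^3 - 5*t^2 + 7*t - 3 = (t - 3)*(t^2 - 2*t + 1) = (t - 3)*(t - 1)*(t - 1)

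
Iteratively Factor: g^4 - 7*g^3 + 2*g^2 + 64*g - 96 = (g - 2)*(g^3 - 5*g^2 - 8*g + 48) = (g - 4)*(g - 2)*(g^2 - g - 12) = (g - 4)^2*(g - 2)*(g + 3)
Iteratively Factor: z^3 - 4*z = (z)*(z^2 - 4) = z*(z + 2)*(z - 2)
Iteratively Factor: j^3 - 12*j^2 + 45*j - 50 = (j - 5)*(j^2 - 7*j + 10) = (j - 5)^2*(j - 2)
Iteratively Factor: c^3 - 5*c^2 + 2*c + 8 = (c - 2)*(c^2 - 3*c - 4) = (c - 2)*(c + 1)*(c - 4)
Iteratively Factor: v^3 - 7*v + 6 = (v - 1)*(v^2 + v - 6) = (v - 1)*(v + 3)*(v - 2)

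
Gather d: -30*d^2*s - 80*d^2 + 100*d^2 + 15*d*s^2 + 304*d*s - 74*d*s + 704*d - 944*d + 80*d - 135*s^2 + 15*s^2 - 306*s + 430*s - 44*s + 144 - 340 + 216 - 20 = d^2*(20 - 30*s) + d*(15*s^2 + 230*s - 160) - 120*s^2 + 80*s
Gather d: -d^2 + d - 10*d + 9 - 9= -d^2 - 9*d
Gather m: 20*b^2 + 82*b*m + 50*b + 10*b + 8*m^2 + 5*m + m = 20*b^2 + 60*b + 8*m^2 + m*(82*b + 6)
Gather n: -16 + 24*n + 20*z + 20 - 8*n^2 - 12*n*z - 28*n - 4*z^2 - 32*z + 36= -8*n^2 + n*(-12*z - 4) - 4*z^2 - 12*z + 40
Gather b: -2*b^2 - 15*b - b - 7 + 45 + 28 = -2*b^2 - 16*b + 66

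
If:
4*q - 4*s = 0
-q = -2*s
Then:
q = 0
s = 0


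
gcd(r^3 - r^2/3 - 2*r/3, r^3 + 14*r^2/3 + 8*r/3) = r^2 + 2*r/3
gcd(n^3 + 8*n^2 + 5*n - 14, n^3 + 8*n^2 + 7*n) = n + 7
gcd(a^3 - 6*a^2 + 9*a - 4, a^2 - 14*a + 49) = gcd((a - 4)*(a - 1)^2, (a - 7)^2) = 1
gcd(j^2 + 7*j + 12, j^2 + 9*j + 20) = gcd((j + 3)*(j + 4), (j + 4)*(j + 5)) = j + 4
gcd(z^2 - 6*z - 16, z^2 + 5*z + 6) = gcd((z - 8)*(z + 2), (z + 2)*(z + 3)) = z + 2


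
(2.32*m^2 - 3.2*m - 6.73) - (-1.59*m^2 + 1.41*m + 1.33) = 3.91*m^2 - 4.61*m - 8.06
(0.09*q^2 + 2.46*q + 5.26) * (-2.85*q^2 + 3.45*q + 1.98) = -0.2565*q^4 - 6.7005*q^3 - 6.3258*q^2 + 23.0178*q + 10.4148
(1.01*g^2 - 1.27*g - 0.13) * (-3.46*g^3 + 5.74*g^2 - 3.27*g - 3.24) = -3.4946*g^5 + 10.1916*g^4 - 10.1427*g^3 + 0.1343*g^2 + 4.5399*g + 0.4212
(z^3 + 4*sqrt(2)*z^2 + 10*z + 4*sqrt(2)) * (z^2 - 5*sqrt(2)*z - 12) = z^5 - sqrt(2)*z^4 - 42*z^3 - 94*sqrt(2)*z^2 - 160*z - 48*sqrt(2)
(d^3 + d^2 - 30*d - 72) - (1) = d^3 + d^2 - 30*d - 73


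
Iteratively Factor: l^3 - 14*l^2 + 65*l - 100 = (l - 5)*(l^2 - 9*l + 20) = (l - 5)^2*(l - 4)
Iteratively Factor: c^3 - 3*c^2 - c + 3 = (c - 1)*(c^2 - 2*c - 3) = (c - 1)*(c + 1)*(c - 3)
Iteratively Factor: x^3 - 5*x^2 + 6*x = (x - 2)*(x^2 - 3*x) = (x - 3)*(x - 2)*(x)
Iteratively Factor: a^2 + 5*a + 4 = (a + 4)*(a + 1)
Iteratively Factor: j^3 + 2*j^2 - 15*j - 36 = (j - 4)*(j^2 + 6*j + 9) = (j - 4)*(j + 3)*(j + 3)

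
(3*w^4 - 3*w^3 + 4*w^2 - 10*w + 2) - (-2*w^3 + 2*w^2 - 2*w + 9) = 3*w^4 - w^3 + 2*w^2 - 8*w - 7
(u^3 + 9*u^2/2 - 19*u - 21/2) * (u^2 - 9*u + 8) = u^5 - 9*u^4/2 - 103*u^3/2 + 393*u^2/2 - 115*u/2 - 84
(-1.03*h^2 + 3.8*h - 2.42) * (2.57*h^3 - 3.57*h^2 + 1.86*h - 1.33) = -2.6471*h^5 + 13.4431*h^4 - 21.7012*h^3 + 17.0773*h^2 - 9.5552*h + 3.2186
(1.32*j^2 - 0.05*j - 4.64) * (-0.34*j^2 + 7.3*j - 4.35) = -0.4488*j^4 + 9.653*j^3 - 4.5294*j^2 - 33.6545*j + 20.184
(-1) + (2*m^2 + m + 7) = 2*m^2 + m + 6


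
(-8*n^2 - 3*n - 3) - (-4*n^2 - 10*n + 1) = -4*n^2 + 7*n - 4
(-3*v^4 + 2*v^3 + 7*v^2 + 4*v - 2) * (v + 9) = -3*v^5 - 25*v^4 + 25*v^3 + 67*v^2 + 34*v - 18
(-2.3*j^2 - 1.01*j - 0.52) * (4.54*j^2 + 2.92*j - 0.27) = -10.442*j^4 - 11.3014*j^3 - 4.689*j^2 - 1.2457*j + 0.1404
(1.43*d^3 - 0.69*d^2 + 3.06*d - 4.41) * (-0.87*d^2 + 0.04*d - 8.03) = -1.2441*d^5 + 0.6575*d^4 - 14.1727*d^3 + 9.4998*d^2 - 24.7482*d + 35.4123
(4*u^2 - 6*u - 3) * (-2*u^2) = -8*u^4 + 12*u^3 + 6*u^2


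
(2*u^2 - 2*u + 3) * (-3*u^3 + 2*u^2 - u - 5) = -6*u^5 + 10*u^4 - 15*u^3 - 2*u^2 + 7*u - 15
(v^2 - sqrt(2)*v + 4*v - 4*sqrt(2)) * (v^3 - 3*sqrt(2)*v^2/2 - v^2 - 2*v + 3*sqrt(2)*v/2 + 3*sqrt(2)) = v^5 - 5*sqrt(2)*v^4/2 + 3*v^4 - 15*sqrt(2)*v^3/2 - 3*v^3 + v^2 + 15*sqrt(2)*v^2 - 18*v + 20*sqrt(2)*v - 24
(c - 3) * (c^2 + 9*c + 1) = c^3 + 6*c^2 - 26*c - 3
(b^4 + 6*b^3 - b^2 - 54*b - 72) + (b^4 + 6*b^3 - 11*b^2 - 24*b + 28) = 2*b^4 + 12*b^3 - 12*b^2 - 78*b - 44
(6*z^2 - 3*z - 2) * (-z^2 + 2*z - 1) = -6*z^4 + 15*z^3 - 10*z^2 - z + 2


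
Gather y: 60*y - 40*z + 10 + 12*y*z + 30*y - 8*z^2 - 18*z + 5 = y*(12*z + 90) - 8*z^2 - 58*z + 15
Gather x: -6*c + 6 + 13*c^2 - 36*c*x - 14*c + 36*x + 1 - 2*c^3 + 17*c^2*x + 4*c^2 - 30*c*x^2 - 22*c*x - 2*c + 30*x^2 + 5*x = -2*c^3 + 17*c^2 - 22*c + x^2*(30 - 30*c) + x*(17*c^2 - 58*c + 41) + 7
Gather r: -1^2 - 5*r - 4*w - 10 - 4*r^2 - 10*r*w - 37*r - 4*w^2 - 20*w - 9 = -4*r^2 + r*(-10*w - 42) - 4*w^2 - 24*w - 20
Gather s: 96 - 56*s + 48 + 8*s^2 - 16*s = 8*s^2 - 72*s + 144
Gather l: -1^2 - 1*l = -l - 1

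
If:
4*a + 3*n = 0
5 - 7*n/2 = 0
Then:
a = -15/14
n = 10/7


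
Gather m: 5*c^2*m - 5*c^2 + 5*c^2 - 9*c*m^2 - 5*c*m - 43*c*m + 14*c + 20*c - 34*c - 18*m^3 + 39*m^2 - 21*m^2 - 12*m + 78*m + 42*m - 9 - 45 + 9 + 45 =-18*m^3 + m^2*(18 - 9*c) + m*(5*c^2 - 48*c + 108)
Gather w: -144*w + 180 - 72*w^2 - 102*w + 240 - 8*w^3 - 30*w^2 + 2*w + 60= -8*w^3 - 102*w^2 - 244*w + 480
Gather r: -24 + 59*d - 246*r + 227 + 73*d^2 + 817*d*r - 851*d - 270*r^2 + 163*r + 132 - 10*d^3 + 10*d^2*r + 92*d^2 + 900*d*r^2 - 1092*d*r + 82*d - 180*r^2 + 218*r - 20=-10*d^3 + 165*d^2 - 710*d + r^2*(900*d - 450) + r*(10*d^2 - 275*d + 135) + 315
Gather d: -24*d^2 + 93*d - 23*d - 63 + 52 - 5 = -24*d^2 + 70*d - 16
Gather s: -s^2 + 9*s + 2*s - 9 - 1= -s^2 + 11*s - 10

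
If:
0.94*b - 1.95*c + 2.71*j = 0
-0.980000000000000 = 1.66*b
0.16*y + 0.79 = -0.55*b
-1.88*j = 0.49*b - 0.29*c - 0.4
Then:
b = -0.59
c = 0.29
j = 0.41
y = -2.91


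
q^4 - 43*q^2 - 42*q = q*(q - 7)*(q + 1)*(q + 6)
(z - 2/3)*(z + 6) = z^2 + 16*z/3 - 4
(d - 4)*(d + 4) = d^2 - 16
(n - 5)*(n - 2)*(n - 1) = n^3 - 8*n^2 + 17*n - 10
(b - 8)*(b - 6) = b^2 - 14*b + 48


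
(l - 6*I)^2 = l^2 - 12*I*l - 36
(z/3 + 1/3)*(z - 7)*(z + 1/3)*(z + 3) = z^4/3 - 8*z^3/9 - 26*z^2/3 - 88*z/9 - 7/3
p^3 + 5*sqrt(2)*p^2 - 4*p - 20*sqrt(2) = (p - 2)*(p + 2)*(p + 5*sqrt(2))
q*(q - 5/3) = q^2 - 5*q/3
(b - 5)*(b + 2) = b^2 - 3*b - 10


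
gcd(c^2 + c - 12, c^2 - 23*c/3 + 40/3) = 1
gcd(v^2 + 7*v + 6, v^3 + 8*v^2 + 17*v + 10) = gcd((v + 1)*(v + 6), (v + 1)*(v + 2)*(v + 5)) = v + 1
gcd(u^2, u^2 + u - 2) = 1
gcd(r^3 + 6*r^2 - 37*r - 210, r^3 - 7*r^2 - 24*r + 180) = r^2 - r - 30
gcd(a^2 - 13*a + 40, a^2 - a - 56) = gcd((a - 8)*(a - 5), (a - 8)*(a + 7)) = a - 8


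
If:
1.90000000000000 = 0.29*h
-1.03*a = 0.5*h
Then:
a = -3.18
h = 6.55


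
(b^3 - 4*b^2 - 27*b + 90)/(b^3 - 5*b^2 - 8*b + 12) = (b^2 + 2*b - 15)/(b^2 + b - 2)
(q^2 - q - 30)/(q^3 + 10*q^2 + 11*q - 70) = (q - 6)/(q^2 + 5*q - 14)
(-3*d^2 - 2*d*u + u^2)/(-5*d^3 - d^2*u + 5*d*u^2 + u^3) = (-3*d + u)/(-5*d^2 + 4*d*u + u^2)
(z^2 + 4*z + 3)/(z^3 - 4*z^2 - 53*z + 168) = (z^2 + 4*z + 3)/(z^3 - 4*z^2 - 53*z + 168)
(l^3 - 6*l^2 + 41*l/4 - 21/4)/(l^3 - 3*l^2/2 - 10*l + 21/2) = (l - 3/2)/(l + 3)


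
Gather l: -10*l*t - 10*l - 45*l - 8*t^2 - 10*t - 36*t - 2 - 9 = l*(-10*t - 55) - 8*t^2 - 46*t - 11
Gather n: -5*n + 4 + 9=13 - 5*n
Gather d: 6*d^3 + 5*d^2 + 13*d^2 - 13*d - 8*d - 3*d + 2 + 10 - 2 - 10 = 6*d^3 + 18*d^2 - 24*d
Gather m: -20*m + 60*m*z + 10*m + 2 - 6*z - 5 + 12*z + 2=m*(60*z - 10) + 6*z - 1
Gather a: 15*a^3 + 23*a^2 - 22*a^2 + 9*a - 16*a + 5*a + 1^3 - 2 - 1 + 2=15*a^3 + a^2 - 2*a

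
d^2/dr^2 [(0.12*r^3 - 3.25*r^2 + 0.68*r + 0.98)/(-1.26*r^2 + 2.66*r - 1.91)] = (7.105427357601e-15*r^4 + 18.505704*r^3 - 52.605756*r^2 + 26.899704*r + 7.651794)/(2.000376*r^6 - 12.669048*r^5 + 35.842716*r^4 - 57.230432*r^3 + 54.333006*r^2 - 29.111838*r + 6.967871)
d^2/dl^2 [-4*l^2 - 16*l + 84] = -8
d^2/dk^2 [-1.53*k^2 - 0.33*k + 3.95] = -3.06000000000000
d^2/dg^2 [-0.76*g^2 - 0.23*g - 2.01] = -1.52000000000000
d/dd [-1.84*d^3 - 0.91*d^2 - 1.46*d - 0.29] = -5.52*d^2 - 1.82*d - 1.46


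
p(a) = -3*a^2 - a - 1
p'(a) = -6*a - 1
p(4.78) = -74.33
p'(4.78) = -29.68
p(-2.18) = -13.08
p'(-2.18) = 12.08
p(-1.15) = -3.82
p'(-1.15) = 5.90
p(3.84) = -49.08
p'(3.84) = -24.04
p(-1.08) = -3.42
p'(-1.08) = 5.48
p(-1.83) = -9.22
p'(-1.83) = 9.98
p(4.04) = -54.00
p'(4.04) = -25.24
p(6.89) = -150.31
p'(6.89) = -42.34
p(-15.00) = -661.00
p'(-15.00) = 89.00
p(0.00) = -1.00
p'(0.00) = -1.00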